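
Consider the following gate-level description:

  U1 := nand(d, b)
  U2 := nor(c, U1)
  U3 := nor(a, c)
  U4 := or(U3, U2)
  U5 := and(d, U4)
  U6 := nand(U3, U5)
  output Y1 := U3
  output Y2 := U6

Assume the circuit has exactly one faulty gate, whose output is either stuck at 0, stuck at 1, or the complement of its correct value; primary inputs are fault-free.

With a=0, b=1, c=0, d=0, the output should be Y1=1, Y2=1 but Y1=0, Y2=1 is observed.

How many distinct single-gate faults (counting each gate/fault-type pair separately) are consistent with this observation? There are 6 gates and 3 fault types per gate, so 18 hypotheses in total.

Fault-free: U1=1, U2=0, U3=1, U4=1, U5=0, U6=1 → Y1=1, Y2=1. Observed Y1=0, Y2=1.
  U1: none of the 3 fault types match ✗
  U2: none of the 3 fault types match ✗
  U3: stuck-at-0, inverted output ✓; others ✗
  U4: none of the 3 fault types match ✗
  U5: none of the 3 fault types match ✗
  U6: none of the 3 fault types match ✗
Consistent faults: {U3 stuck-at-0, U3 inverted output} — 2 in all.

2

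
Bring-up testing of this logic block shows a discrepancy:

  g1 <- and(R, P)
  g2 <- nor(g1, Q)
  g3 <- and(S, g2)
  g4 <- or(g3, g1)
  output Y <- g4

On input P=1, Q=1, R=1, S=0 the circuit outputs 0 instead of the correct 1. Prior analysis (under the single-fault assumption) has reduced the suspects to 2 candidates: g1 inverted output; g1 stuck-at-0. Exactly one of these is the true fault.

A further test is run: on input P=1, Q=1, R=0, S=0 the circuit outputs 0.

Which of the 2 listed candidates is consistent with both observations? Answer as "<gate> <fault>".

Evaluate each candidate on input P=1, Q=1, R=0, S=0:
  g1 inverted output: g1=1 [inverted output], g2=0, g3=0, g4=1 → 1 — eliminated
  g1 stuck-at-0: g1=0 [stuck-at-0], g2=0, g3=0, g4=0 → 0 — matches
Only g1 stuck-at-0 reproduces the observed 0.

g1 stuck-at-0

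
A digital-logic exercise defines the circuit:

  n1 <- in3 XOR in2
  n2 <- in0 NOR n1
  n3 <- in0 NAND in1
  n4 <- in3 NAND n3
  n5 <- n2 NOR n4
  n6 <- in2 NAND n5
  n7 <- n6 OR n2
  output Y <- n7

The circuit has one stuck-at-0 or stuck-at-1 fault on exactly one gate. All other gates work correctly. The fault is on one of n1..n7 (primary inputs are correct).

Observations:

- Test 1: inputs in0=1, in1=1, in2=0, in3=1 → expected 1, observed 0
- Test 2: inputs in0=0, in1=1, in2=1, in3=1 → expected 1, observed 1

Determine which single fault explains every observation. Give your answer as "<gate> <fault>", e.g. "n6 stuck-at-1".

Fault-free values for test 1 (in0=1, in1=1, in2=0, in3=1): n1=1, n2=0, n3=0, n4=1, n5=0, n6=1, n7=1, giving Y=1. Observed 0.
Test 1: faults giving observed 0 are {n6 stuck-at-0, n7 stuck-at-0}.
Test 2 (in0=0, in1=1, in2=1, in3=1): fault-free n1=0, n2=1, n3=1, n4=0, n5=0, n6=1, n7=1 → 1; observed 1. Eliminates n7 stuck-at-0.
Only n6 stuck-at-0 is consistent with every test.

n6 stuck-at-0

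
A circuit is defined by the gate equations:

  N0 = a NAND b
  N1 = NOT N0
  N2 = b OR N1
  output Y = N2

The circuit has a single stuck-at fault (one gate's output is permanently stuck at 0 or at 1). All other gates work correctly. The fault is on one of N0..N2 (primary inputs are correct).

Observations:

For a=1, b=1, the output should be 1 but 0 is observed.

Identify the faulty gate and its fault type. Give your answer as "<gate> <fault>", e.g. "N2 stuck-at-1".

N2 stuck-at-0

Fault-free values for test 1 (a=1, b=1): N0=0, N1=1, N2=1, giving Y=1. Observed 0.
Test 1: faults giving observed 0 are {N2 stuck-at-0}.
Only N2 stuck-at-0 is consistent with every test.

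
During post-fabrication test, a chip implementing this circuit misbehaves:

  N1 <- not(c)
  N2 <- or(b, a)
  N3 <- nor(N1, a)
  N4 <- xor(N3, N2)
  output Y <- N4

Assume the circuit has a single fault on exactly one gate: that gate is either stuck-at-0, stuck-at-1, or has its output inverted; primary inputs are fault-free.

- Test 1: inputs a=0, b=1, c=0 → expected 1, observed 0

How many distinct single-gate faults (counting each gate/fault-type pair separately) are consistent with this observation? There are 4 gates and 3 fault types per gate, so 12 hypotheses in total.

Fault-free: N1=1, N2=1, N3=0, N4=1 → 1. Observed 0.
  N1 stuck-at-0: output 0 ✓
  N1 stuck-at-1: output 1 ✗
  N1 inverted output: output 0 ✓
  N2 stuck-at-0: output 0 ✓
  N2 stuck-at-1: output 1 ✗
  N2 inverted output: output 0 ✓
  N3 stuck-at-0: output 1 ✗
  N3 stuck-at-1: output 0 ✓
  N3 inverted output: output 0 ✓
  N4 stuck-at-0: output 0 ✓
  N4 stuck-at-1: output 1 ✗
  N4 inverted output: output 0 ✓
Consistent faults: {N1 stuck-at-0, N1 inverted output, N2 stuck-at-0, N2 inverted output, N3 stuck-at-1, N3 inverted output, N4 stuck-at-0, N4 inverted output} — 8 in all.

8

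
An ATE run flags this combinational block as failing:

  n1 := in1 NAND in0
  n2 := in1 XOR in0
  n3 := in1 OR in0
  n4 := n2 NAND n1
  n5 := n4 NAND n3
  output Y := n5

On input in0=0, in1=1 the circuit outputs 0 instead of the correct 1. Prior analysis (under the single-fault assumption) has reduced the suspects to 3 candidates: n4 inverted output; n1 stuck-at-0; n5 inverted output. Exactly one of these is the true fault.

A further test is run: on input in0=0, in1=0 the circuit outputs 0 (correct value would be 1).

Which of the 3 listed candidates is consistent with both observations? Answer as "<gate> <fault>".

n5 inverted output

Evaluate each candidate on input in0=0, in1=0:
  n4 inverted output: n1=1, n2=0, n3=0, n4=0 [inverted output], n5=1 → 1 — eliminated
  n1 stuck-at-0: n1=0 [stuck-at-0], n2=0, n3=0, n4=1, n5=1 → 1 — eliminated
  n5 inverted output: n1=1, n2=0, n3=0, n4=1, n5=0 [inverted output] → 0 — matches
Only n5 inverted output reproduces the observed 0.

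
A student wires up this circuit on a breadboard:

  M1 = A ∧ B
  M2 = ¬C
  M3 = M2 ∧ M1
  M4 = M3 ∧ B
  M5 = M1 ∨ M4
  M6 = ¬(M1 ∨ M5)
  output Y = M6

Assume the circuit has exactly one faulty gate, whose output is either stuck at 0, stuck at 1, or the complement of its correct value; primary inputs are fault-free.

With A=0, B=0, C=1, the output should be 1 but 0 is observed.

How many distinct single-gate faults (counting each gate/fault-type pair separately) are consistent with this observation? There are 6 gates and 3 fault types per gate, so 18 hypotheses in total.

8

Fault-free: M1=0, M2=0, M3=0, M4=0, M5=0, M6=1 → 1. Observed 0.
  M1: stuck-at-1, inverted output ✓; others ✗
  M2: none of the 3 fault types match ✗
  M3: none of the 3 fault types match ✗
  M4: stuck-at-1, inverted output ✓; others ✗
  M5: stuck-at-1, inverted output ✓; others ✗
  M6: stuck-at-0, inverted output ✓; others ✗
Consistent faults: {M1 stuck-at-1, M1 inverted output, M4 stuck-at-1, M4 inverted output, M5 stuck-at-1, M5 inverted output, M6 stuck-at-0, M6 inverted output} — 8 in all.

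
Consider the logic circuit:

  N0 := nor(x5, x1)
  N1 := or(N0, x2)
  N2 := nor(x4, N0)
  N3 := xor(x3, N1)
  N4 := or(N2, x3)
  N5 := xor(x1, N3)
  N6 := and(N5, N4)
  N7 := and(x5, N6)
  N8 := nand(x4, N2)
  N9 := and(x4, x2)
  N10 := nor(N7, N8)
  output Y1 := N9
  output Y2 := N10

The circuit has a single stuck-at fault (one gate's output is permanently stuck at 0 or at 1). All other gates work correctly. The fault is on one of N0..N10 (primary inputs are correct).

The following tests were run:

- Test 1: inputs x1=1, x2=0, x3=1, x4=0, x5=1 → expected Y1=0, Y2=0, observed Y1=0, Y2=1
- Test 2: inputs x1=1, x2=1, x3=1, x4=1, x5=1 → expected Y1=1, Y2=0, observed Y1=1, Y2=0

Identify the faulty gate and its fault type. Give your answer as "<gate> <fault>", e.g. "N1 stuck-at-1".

Fault-free values for test 1 (x1=1, x2=0, x3=1, x4=0, x5=1): N0=0, N1=0, N2=1, N3=1, N4=1, N5=0, N6=0, N7=0, N8=1, N9=0, N10=0, giving Y1=0, Y2=0. Observed Y1=0, Y2=1.
Test 1: faults giving observed Y1=0, Y2=1 are {N8 stuck-at-0, N10 stuck-at-1}.
Test 2 (x1=1, x2=1, x3=1, x4=1, x5=1): fault-free N0=0, N1=1, N2=0, N3=0, N4=1, N5=1, N6=1, N7=1, N8=1, N9=1, N10=0 → Y1=1, Y2=0; observed Y1=1, Y2=0. Eliminates N10 stuck-at-1.
Only N8 stuck-at-0 is consistent with every test.

N8 stuck-at-0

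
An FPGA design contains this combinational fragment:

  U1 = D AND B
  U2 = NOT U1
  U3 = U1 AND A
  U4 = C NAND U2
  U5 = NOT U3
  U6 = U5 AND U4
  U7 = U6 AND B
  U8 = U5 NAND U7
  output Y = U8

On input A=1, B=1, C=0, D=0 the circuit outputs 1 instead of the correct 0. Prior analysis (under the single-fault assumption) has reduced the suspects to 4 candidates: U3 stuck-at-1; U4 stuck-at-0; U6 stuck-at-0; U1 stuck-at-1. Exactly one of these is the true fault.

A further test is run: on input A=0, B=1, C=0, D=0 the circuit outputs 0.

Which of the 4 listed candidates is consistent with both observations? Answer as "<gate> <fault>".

Evaluate each candidate on input A=0, B=1, C=0, D=0:
  U3 stuck-at-1: U1=0, U2=1, U3=1 [stuck-at-1], U4=1, U5=0, U6=0, U7=0, U8=1 → 1 — eliminated
  U4 stuck-at-0: U1=0, U2=1, U3=0, U4=0 [stuck-at-0], U5=1, U6=0, U7=0, U8=1 → 1 — eliminated
  U6 stuck-at-0: U1=0, U2=1, U3=0, U4=1, U5=1, U6=0 [stuck-at-0], U7=0, U8=1 → 1 — eliminated
  U1 stuck-at-1: U1=1 [stuck-at-1], U2=0, U3=0, U4=1, U5=1, U6=1, U7=1, U8=0 → 0 — matches
Only U1 stuck-at-1 reproduces the observed 0.

U1 stuck-at-1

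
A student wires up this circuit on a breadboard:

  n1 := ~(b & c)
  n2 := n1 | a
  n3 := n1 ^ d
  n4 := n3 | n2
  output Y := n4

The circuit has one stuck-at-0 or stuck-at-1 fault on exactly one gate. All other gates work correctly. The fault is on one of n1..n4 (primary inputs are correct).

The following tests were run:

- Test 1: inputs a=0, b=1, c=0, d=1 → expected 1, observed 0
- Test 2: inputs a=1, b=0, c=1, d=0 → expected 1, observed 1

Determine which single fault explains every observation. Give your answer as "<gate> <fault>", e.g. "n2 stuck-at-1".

n2 stuck-at-0

Fault-free values for test 1 (a=0, b=1, c=0, d=1): n1=1, n2=1, n3=0, n4=1, giving Y=1. Observed 0.
Test 1: faults giving observed 0 are {n2 stuck-at-0, n4 stuck-at-0}.
Test 2 (a=1, b=0, c=1, d=0): fault-free n1=1, n2=1, n3=1, n4=1 → 1; observed 1. Eliminates n4 stuck-at-0.
Only n2 stuck-at-0 is consistent with every test.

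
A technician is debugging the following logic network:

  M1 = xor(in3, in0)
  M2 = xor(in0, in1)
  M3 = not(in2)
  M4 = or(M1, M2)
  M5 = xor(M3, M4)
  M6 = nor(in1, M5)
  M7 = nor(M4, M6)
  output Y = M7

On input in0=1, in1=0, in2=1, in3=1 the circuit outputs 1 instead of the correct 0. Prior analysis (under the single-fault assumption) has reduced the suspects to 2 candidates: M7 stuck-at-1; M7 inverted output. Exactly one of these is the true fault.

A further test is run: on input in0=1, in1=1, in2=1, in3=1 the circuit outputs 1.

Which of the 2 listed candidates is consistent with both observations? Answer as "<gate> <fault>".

M7 stuck-at-1

Evaluate each candidate on input in0=1, in1=1, in2=1, in3=1:
  M7 stuck-at-1: M1=0, M2=0, M3=0, M4=0, M5=0, M6=0, M7=1 [stuck-at-1] → 1 — matches
  M7 inverted output: M1=0, M2=0, M3=0, M4=0, M5=0, M6=0, M7=0 [inverted output] → 0 — eliminated
Only M7 stuck-at-1 reproduces the observed 1.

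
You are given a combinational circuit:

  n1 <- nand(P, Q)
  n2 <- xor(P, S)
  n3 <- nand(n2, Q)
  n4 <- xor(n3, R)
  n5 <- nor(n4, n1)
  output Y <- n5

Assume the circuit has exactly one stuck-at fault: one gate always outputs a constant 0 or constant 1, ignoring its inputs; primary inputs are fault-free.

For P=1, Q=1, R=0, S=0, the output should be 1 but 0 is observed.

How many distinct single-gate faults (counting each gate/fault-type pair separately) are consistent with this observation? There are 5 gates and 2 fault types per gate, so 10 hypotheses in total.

5

Fault-free: n1=0, n2=1, n3=0, n4=0, n5=1 → 1. Observed 0.
  n1 stuck-at-0: output 1 ✗
  n1 stuck-at-1: output 0 ✓
  n2 stuck-at-0: output 0 ✓
  n2 stuck-at-1: output 1 ✗
  n3 stuck-at-0: output 1 ✗
  n3 stuck-at-1: output 0 ✓
  n4 stuck-at-0: output 1 ✗
  n4 stuck-at-1: output 0 ✓
  n5 stuck-at-0: output 0 ✓
  n5 stuck-at-1: output 1 ✗
Consistent faults: {n1 stuck-at-1, n2 stuck-at-0, n3 stuck-at-1, n4 stuck-at-1, n5 stuck-at-0} — 5 in all.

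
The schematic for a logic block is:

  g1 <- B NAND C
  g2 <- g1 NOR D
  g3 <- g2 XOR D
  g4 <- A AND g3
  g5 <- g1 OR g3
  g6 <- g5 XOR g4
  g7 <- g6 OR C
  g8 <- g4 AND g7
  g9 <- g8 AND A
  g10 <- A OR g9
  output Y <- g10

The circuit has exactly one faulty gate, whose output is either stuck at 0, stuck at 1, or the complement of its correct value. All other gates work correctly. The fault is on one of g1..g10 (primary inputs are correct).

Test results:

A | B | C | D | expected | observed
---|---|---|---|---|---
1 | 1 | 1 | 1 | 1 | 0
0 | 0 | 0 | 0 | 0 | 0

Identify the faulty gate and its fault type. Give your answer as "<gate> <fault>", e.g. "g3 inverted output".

g10 stuck-at-0

Fault-free values for test 1 (A=1, B=1, C=1, D=1): g1=0, g2=0, g3=1, g4=1, g5=1, g6=0, g7=1, g8=1, g9=1, g10=1, giving Y=1. Observed 0.
Test 1: faults giving observed 0 are {g10 stuck-at-0, g10 inverted output}.
Test 2 (A=0, B=0, C=0, D=0): fault-free g1=1, g2=0, g3=0, g4=0, g5=1, g6=1, g7=1, g8=0, g9=0, g10=0 → 0; observed 0. Eliminates g10 inverted output.
Only g10 stuck-at-0 is consistent with every test.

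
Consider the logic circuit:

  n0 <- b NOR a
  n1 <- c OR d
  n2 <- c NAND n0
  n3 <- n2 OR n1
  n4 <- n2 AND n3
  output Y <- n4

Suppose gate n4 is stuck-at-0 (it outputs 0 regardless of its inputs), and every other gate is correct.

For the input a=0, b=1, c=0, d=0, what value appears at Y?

0

Propagate with n4 forced: n0=0, n1=0, n2=1, n3=1, n4=0 [stuck-at-0].
So Y = 0. (Without the fault it would be 1.)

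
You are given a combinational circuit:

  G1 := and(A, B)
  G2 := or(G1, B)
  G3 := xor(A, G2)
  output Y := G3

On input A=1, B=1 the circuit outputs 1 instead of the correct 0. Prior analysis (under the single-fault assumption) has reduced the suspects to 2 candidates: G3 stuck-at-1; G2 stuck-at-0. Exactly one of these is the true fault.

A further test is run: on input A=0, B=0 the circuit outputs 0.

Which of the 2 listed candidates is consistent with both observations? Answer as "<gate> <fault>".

G2 stuck-at-0

Evaluate each candidate on input A=0, B=0:
  G3 stuck-at-1: G1=0, G2=0, G3=1 [stuck-at-1] → 1 — eliminated
  G2 stuck-at-0: G1=0, G2=0 [stuck-at-0], G3=0 → 0 — matches
Only G2 stuck-at-0 reproduces the observed 0.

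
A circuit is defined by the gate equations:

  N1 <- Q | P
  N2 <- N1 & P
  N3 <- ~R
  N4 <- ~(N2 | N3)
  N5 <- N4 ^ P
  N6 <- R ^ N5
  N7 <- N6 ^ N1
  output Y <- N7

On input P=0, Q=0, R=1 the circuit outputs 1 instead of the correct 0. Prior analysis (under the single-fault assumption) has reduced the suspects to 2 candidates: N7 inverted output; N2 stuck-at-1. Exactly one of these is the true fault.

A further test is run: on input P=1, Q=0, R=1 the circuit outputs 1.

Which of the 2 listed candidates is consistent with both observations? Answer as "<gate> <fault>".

Evaluate each candidate on input P=1, Q=0, R=1:
  N7 inverted output: N1=1, N2=1, N3=0, N4=0, N5=1, N6=0, N7=0 [inverted output] → 0 — eliminated
  N2 stuck-at-1: N1=1, N2=1 [stuck-at-1], N3=0, N4=0, N5=1, N6=0, N7=1 → 1 — matches
Only N2 stuck-at-1 reproduces the observed 1.

N2 stuck-at-1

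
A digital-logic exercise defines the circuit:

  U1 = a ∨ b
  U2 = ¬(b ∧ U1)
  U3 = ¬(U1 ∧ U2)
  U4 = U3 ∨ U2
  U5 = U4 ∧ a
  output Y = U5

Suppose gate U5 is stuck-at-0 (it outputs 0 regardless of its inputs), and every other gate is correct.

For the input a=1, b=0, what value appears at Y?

0

Propagate with U5 forced: U1=1, U2=1, U3=0, U4=1, U5=0 [stuck-at-0].
So Y = 0. (Without the fault it would be 1.)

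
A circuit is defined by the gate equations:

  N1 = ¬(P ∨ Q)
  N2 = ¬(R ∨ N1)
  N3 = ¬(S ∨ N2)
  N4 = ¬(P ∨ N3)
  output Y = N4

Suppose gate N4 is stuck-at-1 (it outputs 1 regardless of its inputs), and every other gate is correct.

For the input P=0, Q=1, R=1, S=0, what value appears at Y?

Propagate with N4 forced: N1=0, N2=0, N3=1, N4=1 [stuck-at-1].
So Y = 1. (Without the fault it would be 0.)

1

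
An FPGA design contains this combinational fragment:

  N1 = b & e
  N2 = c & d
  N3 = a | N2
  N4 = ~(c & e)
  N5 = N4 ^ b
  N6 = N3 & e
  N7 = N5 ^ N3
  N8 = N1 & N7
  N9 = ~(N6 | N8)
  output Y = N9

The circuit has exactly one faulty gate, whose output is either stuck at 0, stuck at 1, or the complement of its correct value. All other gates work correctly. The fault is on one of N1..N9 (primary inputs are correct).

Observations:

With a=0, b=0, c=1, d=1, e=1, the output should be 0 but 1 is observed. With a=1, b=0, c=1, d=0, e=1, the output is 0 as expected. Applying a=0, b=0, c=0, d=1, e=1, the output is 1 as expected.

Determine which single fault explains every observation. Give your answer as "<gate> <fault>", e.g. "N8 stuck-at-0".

N2 stuck-at-0

Fault-free values for test 1 (a=0, b=0, c=1, d=1, e=1): N1=0, N2=1, N3=1, N4=0, N5=0, N6=1, N7=1, N8=0, N9=0, giving Y=0. Observed 1.
Test 1: faults giving observed 1 are {N2 stuck-at-0, N2 inverted output, N3 stuck-at-0, N3 inverted output, N6 stuck-at-0, N6 inverted output, N9 stuck-at-1, N9 inverted output}.
Test 2 (a=1, b=0, c=1, d=0, e=1): fault-free N1=0, N2=0, N3=1, N4=0, N5=0, N6=1, N7=1, N8=0, N9=0 → 0; observed 0. Eliminates N3 stuck-at-0, N3 inverted output, N6 stuck-at-0, N6 inverted output, N9 stuck-at-1, N9 inverted output.
Test 3 (a=0, b=0, c=0, d=1, e=1): fault-free N1=0, N2=0, N3=0, N4=1, N5=1, N6=0, N7=1, N8=0, N9=1 → 1; observed 1. Eliminates N2 inverted output.
Only N2 stuck-at-0 is consistent with every test.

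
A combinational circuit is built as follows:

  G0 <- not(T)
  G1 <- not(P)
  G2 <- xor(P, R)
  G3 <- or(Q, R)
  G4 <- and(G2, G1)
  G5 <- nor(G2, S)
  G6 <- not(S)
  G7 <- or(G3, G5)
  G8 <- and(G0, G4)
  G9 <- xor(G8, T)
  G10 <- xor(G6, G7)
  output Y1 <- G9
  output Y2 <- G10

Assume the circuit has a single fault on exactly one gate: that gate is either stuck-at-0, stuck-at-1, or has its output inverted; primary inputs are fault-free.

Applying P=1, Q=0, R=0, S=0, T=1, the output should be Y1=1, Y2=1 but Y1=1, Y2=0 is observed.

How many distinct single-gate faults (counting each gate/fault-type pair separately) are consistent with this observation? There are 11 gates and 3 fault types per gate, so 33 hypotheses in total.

12

Fault-free: G0=0, G1=0, G2=1, G3=0, G4=0, G5=0, G6=1, G7=0, G8=0, G9=1, G10=1 → Y1=1, Y2=1. Observed Y1=1, Y2=0.
  G0: none of the 3 fault types match ✗
  G1: none of the 3 fault types match ✗
  G2: stuck-at-0, inverted output ✓; others ✗
  G3: stuck-at-1, inverted output ✓; others ✗
  G4: none of the 3 fault types match ✗
  G5: stuck-at-1, inverted output ✓; others ✗
  G6: stuck-at-0, inverted output ✓; others ✗
  G7: stuck-at-1, inverted output ✓; others ✗
  G8: none of the 3 fault types match ✗
  G9: none of the 3 fault types match ✗
  G10: stuck-at-0, inverted output ✓; others ✗
Consistent faults: {G2 stuck-at-0, G2 inverted output, G3 stuck-at-1, G3 inverted output, G5 stuck-at-1, G5 inverted output, G6 stuck-at-0, G6 inverted output, G7 stuck-at-1, G7 inverted output, G10 stuck-at-0, G10 inverted output} — 12 in all.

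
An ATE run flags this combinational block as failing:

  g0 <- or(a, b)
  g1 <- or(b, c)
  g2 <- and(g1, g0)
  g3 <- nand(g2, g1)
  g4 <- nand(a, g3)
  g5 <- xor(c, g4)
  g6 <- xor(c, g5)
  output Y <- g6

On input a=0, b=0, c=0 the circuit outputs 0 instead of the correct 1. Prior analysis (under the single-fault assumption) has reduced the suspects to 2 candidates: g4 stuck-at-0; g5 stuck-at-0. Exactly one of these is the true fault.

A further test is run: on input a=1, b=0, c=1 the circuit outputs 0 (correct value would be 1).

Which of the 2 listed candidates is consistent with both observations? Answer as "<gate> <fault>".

g4 stuck-at-0

Evaluate each candidate on input a=1, b=0, c=1:
  g4 stuck-at-0: g0=1, g1=1, g2=1, g3=0, g4=0 [stuck-at-0], g5=1, g6=0 → 0 — matches
  g5 stuck-at-0: g0=1, g1=1, g2=1, g3=0, g4=1, g5=0 [stuck-at-0], g6=1 → 1 — eliminated
Only g4 stuck-at-0 reproduces the observed 0.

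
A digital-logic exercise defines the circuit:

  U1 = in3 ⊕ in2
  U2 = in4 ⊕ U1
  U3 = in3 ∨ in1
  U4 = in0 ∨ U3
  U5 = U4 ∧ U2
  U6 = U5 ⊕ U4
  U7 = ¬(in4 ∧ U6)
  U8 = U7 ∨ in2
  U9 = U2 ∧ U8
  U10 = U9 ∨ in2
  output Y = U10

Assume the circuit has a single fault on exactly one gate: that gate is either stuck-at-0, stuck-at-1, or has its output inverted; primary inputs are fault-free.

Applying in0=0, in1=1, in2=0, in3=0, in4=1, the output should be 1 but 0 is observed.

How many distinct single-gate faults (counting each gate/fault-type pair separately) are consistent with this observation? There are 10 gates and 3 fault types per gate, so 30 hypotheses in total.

Fault-free: U1=0, U2=1, U3=1, U4=1, U5=1, U6=0, U7=1, U8=1, U9=1, U10=1 → 1. Observed 0.
  U1: stuck-at-1, inverted output ✓; others ✗
  U2: stuck-at-0, inverted output ✓; others ✗
  U3: none of the 3 fault types match ✗
  U4: none of the 3 fault types match ✗
  U5: stuck-at-0, inverted output ✓; others ✗
  U6: stuck-at-1, inverted output ✓; others ✗
  U7: stuck-at-0, inverted output ✓; others ✗
  U8: stuck-at-0, inverted output ✓; others ✗
  U9: stuck-at-0, inverted output ✓; others ✗
  U10: stuck-at-0, inverted output ✓; others ✗
Consistent faults: {U1 stuck-at-1, U1 inverted output, U2 stuck-at-0, U2 inverted output, U5 stuck-at-0, U5 inverted output, U6 stuck-at-1, U6 inverted output, U7 stuck-at-0, U7 inverted output, U8 stuck-at-0, U8 inverted output, U9 stuck-at-0, U9 inverted output, U10 stuck-at-0, U10 inverted output} — 16 in all.

16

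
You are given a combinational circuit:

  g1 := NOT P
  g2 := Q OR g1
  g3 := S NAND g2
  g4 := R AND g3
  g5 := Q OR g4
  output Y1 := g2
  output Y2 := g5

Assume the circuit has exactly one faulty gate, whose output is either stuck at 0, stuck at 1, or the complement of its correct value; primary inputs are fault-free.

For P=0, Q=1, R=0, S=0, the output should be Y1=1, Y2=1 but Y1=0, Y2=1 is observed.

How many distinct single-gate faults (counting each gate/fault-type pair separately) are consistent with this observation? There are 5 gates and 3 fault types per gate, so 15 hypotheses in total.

Fault-free: g1=1, g2=1, g3=1, g4=0, g5=1 → Y1=1, Y2=1. Observed Y1=0, Y2=1.
  g1: none of the 3 fault types match ✗
  g2: stuck-at-0, inverted output ✓; others ✗
  g3: none of the 3 fault types match ✗
  g4: none of the 3 fault types match ✗
  g5: none of the 3 fault types match ✗
Consistent faults: {g2 stuck-at-0, g2 inverted output} — 2 in all.

2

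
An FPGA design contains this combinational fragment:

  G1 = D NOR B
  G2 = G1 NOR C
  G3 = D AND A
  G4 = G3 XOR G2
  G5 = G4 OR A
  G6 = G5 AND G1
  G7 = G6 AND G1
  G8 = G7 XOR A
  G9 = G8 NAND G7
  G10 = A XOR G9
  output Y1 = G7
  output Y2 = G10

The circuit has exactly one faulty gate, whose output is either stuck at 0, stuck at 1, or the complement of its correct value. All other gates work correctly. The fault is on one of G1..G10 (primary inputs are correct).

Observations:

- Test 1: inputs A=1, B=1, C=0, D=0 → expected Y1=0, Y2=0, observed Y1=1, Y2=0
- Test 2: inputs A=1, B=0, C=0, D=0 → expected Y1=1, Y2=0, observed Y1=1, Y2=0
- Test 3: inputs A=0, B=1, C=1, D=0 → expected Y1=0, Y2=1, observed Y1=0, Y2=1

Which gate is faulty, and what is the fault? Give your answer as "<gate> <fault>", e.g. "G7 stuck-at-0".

G1 stuck-at-1

Fault-free values for test 1 (A=1, B=1, C=0, D=0): G1=0, G2=1, G3=0, G4=1, G5=1, G6=0, G7=0, G8=1, G9=1, G10=0, giving Y1=0, Y2=0. Observed Y1=1, Y2=0.
Test 1: faults giving observed Y1=1, Y2=0 are {G1 stuck-at-1, G1 inverted output, G7 stuck-at-1, G7 inverted output}.
Test 2 (A=1, B=0, C=0, D=0): fault-free G1=1, G2=0, G3=0, G4=0, G5=1, G6=1, G7=1, G8=0, G9=1, G10=0 → Y1=1, Y2=0; observed Y1=1, Y2=0. Eliminates G1 inverted output, G7 inverted output.
Test 3 (A=0, B=1, C=1, D=0): fault-free G1=0, G2=0, G3=0, G4=0, G5=0, G6=0, G7=0, G8=0, G9=1, G10=1 → Y1=0, Y2=1; observed Y1=0, Y2=1. Eliminates G7 stuck-at-1.
Only G1 stuck-at-1 is consistent with every test.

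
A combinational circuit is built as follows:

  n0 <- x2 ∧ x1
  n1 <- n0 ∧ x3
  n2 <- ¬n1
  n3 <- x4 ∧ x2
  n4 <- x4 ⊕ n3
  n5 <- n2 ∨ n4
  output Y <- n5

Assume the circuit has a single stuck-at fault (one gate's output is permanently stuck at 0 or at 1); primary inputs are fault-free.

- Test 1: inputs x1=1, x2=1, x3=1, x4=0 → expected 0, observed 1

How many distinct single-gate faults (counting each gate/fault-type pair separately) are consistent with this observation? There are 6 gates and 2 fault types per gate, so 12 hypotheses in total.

6

Fault-free: n0=1, n1=1, n2=0, n3=0, n4=0, n5=0 → 0. Observed 1.
  n0 stuck-at-0: output 1 ✓
  n0 stuck-at-1: output 0 ✗
  n1 stuck-at-0: output 1 ✓
  n1 stuck-at-1: output 0 ✗
  n2 stuck-at-0: output 0 ✗
  n2 stuck-at-1: output 1 ✓
  n3 stuck-at-0: output 0 ✗
  n3 stuck-at-1: output 1 ✓
  n4 stuck-at-0: output 0 ✗
  n4 stuck-at-1: output 1 ✓
  n5 stuck-at-0: output 0 ✗
  n5 stuck-at-1: output 1 ✓
Consistent faults: {n0 stuck-at-0, n1 stuck-at-0, n2 stuck-at-1, n3 stuck-at-1, n4 stuck-at-1, n5 stuck-at-1} — 6 in all.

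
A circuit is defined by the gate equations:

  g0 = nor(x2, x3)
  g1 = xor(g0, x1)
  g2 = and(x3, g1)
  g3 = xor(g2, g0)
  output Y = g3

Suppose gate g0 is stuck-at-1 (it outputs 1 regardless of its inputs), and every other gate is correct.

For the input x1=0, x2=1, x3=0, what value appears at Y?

Propagate with g0 forced: g0=1 [stuck-at-1], g1=1, g2=0, g3=1.
So Y = 1. (Without the fault it would be 0.)

1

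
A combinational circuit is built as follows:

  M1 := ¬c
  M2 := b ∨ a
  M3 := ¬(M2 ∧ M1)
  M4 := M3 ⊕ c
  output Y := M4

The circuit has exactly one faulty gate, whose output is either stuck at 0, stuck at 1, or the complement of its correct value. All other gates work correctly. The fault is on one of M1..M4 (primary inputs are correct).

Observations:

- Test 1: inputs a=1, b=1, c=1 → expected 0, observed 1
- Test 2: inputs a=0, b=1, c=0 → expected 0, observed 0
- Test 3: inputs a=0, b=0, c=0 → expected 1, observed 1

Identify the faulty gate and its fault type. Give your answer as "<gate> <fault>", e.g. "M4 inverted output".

Fault-free values for test 1 (a=1, b=1, c=1): M1=0, M2=1, M3=1, M4=0, giving Y=0. Observed 1.
Test 1: faults giving observed 1 are {M1 stuck-at-1, M1 inverted output, M3 stuck-at-0, M3 inverted output, M4 stuck-at-1, M4 inverted output}.
Test 2 (a=0, b=1, c=0): fault-free M1=1, M2=1, M3=0, M4=0 → 0; observed 0. Eliminates M1 inverted output, M3 inverted output, M4 stuck-at-1, M4 inverted output.
Test 3 (a=0, b=0, c=0): fault-free M1=1, M2=0, M3=1, M4=1 → 1; observed 1. Eliminates M3 stuck-at-0.
Only M1 stuck-at-1 is consistent with every test.

M1 stuck-at-1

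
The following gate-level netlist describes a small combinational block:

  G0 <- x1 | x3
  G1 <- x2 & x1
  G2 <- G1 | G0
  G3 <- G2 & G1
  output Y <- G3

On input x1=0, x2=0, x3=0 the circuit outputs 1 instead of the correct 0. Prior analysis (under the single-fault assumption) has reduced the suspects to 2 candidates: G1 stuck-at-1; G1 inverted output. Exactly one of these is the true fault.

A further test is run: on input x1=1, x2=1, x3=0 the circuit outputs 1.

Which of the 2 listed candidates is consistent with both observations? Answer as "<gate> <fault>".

G1 stuck-at-1

Evaluate each candidate on input x1=1, x2=1, x3=0:
  G1 stuck-at-1: G0=1, G1=1 [stuck-at-1], G2=1, G3=1 → 1 — matches
  G1 inverted output: G0=1, G1=0 [inverted output], G2=1, G3=0 → 0 — eliminated
Only G1 stuck-at-1 reproduces the observed 1.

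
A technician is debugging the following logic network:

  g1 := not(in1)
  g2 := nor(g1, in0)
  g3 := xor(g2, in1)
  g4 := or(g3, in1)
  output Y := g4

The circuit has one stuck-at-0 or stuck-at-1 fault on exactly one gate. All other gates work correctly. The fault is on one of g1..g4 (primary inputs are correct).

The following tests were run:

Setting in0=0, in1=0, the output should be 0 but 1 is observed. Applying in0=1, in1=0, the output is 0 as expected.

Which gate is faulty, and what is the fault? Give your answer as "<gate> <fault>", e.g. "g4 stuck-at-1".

g1 stuck-at-0

Fault-free values for test 1 (in0=0, in1=0): g1=1, g2=0, g3=0, g4=0, giving Y=0. Observed 1.
Test 1: faults giving observed 1 are {g1 stuck-at-0, g2 stuck-at-1, g3 stuck-at-1, g4 stuck-at-1}.
Test 2 (in0=1, in1=0): fault-free g1=1, g2=0, g3=0, g4=0 → 0; observed 0. Eliminates g2 stuck-at-1, g3 stuck-at-1, g4 stuck-at-1.
Only g1 stuck-at-0 is consistent with every test.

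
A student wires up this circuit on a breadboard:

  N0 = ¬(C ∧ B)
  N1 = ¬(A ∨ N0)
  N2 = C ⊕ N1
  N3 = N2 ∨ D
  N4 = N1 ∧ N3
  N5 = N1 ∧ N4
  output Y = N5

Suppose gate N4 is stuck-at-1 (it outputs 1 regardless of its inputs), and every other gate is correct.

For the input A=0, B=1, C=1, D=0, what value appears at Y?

1

Propagate with N4 forced: N0=0, N1=1, N2=0, N3=0, N4=1 [stuck-at-1], N5=1.
So Y = 1. (Without the fault it would be 0.)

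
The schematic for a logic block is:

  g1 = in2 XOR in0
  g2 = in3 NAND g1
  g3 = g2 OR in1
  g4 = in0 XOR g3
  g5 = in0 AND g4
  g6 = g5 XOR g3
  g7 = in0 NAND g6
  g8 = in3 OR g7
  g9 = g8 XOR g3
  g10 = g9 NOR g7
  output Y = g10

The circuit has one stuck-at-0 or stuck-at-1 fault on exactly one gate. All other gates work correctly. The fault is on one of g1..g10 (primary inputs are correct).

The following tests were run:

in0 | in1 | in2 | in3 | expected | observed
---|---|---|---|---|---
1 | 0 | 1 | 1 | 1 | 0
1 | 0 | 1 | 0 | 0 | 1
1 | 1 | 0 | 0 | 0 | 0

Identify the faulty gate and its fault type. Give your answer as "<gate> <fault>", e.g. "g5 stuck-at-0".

Fault-free values for test 1 (in0=1, in1=0, in2=1, in3=1): g1=0, g2=1, g3=1, g4=0, g5=0, g6=1, g7=0, g8=1, g9=0, g10=1, giving Y=1. Observed 0.
Test 1: faults giving observed 0 are {g1 stuck-at-1, g2 stuck-at-0, g3 stuck-at-0, g4 stuck-at-1, g5 stuck-at-1, g6 stuck-at-0, g7 stuck-at-1, g8 stuck-at-0, g9 stuck-at-1, g10 stuck-at-0}.
Test 2 (in0=1, in1=0, in2=1, in3=0): fault-free g1=0, g2=1, g3=1, g4=0, g5=0, g6=1, g7=0, g8=0, g9=1, g10=0 → 0; observed 1. Eliminates g1 stuck-at-1, g4 stuck-at-1, g5 stuck-at-1, g6 stuck-at-0, g7 stuck-at-1, g8 stuck-at-0, g9 stuck-at-1, g10 stuck-at-0.
Test 3 (in0=1, in1=1, in2=0, in3=0): fault-free g1=1, g2=1, g3=1, g4=0, g5=0, g6=1, g7=0, g8=0, g9=1, g10=0 → 0; observed 0. Eliminates g3 stuck-at-0.
Only g2 stuck-at-0 is consistent with every test.

g2 stuck-at-0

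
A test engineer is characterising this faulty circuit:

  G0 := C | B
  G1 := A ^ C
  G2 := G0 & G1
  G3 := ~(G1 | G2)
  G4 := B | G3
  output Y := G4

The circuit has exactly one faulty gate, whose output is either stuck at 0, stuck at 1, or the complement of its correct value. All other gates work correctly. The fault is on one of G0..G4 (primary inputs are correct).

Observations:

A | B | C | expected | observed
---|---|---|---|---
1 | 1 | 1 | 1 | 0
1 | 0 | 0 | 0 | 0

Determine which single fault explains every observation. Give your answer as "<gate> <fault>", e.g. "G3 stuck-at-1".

G4 stuck-at-0

Fault-free values for test 1 (A=1, B=1, C=1): G0=1, G1=0, G2=0, G3=1, G4=1, giving Y=1. Observed 0.
Test 1: faults giving observed 0 are {G4 stuck-at-0, G4 inverted output}.
Test 2 (A=1, B=0, C=0): fault-free G0=0, G1=1, G2=0, G3=0, G4=0 → 0; observed 0. Eliminates G4 inverted output.
Only G4 stuck-at-0 is consistent with every test.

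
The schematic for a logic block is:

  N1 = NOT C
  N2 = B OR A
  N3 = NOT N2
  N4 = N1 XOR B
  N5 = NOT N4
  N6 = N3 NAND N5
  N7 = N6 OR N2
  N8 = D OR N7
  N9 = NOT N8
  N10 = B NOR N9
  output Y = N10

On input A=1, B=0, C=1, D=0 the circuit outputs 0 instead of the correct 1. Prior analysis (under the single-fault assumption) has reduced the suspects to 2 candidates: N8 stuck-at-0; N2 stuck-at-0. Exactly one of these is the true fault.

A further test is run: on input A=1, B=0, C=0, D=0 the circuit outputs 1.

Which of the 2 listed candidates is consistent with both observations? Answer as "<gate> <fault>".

N2 stuck-at-0

Evaluate each candidate on input A=1, B=0, C=0, D=0:
  N8 stuck-at-0: N1=1, N2=1, N3=0, N4=1, N5=0, N6=1, N7=1, N8=0 [stuck-at-0], N9=1, N10=0 → 0 — eliminated
  N2 stuck-at-0: N1=1, N2=0 [stuck-at-0], N3=1, N4=1, N5=0, N6=1, N7=1, N8=1, N9=0, N10=1 → 1 — matches
Only N2 stuck-at-0 reproduces the observed 1.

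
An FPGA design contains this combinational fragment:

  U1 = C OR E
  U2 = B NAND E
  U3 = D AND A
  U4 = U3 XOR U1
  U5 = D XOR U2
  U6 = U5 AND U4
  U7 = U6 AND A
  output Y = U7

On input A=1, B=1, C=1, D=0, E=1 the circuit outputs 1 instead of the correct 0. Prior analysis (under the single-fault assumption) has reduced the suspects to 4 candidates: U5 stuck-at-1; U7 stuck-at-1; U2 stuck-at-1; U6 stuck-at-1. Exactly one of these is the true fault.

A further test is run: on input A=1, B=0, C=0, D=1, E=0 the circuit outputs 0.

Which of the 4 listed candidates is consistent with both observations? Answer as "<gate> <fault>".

U2 stuck-at-1

Evaluate each candidate on input A=1, B=0, C=0, D=1, E=0:
  U5 stuck-at-1: U1=0, U2=1, U3=1, U4=1, U5=1 [stuck-at-1], U6=1, U7=1 → 1 — eliminated
  U7 stuck-at-1: U1=0, U2=1, U3=1, U4=1, U5=0, U6=0, U7=1 [stuck-at-1] → 1 — eliminated
  U2 stuck-at-1: U1=0, U2=1 [stuck-at-1], U3=1, U4=1, U5=0, U6=0, U7=0 → 0 — matches
  U6 stuck-at-1: U1=0, U2=1, U3=1, U4=1, U5=0, U6=1 [stuck-at-1], U7=1 → 1 — eliminated
Only U2 stuck-at-1 reproduces the observed 0.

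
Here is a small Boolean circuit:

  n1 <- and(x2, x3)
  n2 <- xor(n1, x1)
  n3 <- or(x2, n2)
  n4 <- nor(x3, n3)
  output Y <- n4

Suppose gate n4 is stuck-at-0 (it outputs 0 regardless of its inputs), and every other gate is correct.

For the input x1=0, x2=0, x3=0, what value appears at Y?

0

Propagate with n4 forced: n1=0, n2=0, n3=0, n4=0 [stuck-at-0].
So Y = 0. (Without the fault it would be 1.)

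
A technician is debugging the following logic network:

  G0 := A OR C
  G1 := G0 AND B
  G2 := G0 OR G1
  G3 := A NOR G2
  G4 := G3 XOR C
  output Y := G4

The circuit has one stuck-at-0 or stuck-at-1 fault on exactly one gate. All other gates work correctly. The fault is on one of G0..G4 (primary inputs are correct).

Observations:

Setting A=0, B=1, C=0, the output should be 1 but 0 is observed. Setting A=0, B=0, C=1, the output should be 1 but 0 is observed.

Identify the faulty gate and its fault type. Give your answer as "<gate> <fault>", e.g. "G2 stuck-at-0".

G4 stuck-at-0

Fault-free values for test 1 (A=0, B=1, C=0): G0=0, G1=0, G2=0, G3=1, G4=1, giving Y=1. Observed 0.
Test 1: faults giving observed 0 are {G0 stuck-at-1, G1 stuck-at-1, G2 stuck-at-1, G3 stuck-at-0, G4 stuck-at-0}.
Test 2 (A=0, B=0, C=1): fault-free G0=1, G1=0, G2=1, G3=0, G4=1 → 1; observed 0. Eliminates G0 stuck-at-1, G1 stuck-at-1, G2 stuck-at-1, G3 stuck-at-0.
Only G4 stuck-at-0 is consistent with every test.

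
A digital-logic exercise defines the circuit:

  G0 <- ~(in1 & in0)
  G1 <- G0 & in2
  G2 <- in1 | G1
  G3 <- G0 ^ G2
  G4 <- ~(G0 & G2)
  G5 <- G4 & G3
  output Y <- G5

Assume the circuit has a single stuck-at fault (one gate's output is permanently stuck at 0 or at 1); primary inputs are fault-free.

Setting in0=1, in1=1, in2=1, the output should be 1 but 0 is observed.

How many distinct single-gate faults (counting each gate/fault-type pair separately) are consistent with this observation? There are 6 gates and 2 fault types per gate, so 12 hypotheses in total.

5

Fault-free: G0=0, G1=0, G2=1, G3=1, G4=1, G5=1 → 1. Observed 0.
  G0 stuck-at-0: output 1 ✗
  G0 stuck-at-1: output 0 ✓
  G1 stuck-at-0: output 1 ✗
  G1 stuck-at-1: output 1 ✗
  G2 stuck-at-0: output 0 ✓
  G2 stuck-at-1: output 1 ✗
  G3 stuck-at-0: output 0 ✓
  G3 stuck-at-1: output 1 ✗
  G4 stuck-at-0: output 0 ✓
  G4 stuck-at-1: output 1 ✗
  G5 stuck-at-0: output 0 ✓
  G5 stuck-at-1: output 1 ✗
Consistent faults: {G0 stuck-at-1, G2 stuck-at-0, G3 stuck-at-0, G4 stuck-at-0, G5 stuck-at-0} — 5 in all.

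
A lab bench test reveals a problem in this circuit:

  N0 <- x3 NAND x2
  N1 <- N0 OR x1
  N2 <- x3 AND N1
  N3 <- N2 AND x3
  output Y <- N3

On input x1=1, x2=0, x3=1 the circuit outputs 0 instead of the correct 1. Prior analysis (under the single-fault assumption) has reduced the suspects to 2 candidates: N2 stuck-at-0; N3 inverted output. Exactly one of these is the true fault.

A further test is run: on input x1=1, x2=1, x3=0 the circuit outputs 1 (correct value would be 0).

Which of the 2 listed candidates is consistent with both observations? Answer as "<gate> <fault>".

Evaluate each candidate on input x1=1, x2=1, x3=0:
  N2 stuck-at-0: N0=1, N1=1, N2=0 [stuck-at-0], N3=0 → 0 — eliminated
  N3 inverted output: N0=1, N1=1, N2=0, N3=1 [inverted output] → 1 — matches
Only N3 inverted output reproduces the observed 1.

N3 inverted output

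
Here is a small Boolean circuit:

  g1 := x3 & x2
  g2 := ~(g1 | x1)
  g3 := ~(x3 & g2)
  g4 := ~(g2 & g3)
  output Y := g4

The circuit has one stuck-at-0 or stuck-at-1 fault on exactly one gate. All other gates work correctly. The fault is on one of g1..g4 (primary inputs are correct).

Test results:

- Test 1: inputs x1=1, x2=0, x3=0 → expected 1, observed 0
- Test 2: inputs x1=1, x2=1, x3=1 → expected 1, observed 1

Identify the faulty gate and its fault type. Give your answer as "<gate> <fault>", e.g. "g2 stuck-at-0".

g2 stuck-at-1

Fault-free values for test 1 (x1=1, x2=0, x3=0): g1=0, g2=0, g3=1, g4=1, giving Y=1. Observed 0.
Test 1: faults giving observed 0 are {g2 stuck-at-1, g4 stuck-at-0}.
Test 2 (x1=1, x2=1, x3=1): fault-free g1=1, g2=0, g3=1, g4=1 → 1; observed 1. Eliminates g4 stuck-at-0.
Only g2 stuck-at-1 is consistent with every test.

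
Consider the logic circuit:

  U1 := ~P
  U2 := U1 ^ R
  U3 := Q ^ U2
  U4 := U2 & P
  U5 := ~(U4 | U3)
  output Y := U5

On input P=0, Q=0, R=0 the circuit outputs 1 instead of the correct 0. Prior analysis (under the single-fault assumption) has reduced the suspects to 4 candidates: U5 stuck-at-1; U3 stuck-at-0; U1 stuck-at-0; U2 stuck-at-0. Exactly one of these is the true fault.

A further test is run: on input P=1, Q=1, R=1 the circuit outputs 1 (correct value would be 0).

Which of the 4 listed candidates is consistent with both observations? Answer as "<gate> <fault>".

Evaluate each candidate on input P=1, Q=1, R=1:
  U5 stuck-at-1: U1=0, U2=1, U3=0, U4=1, U5=1 [stuck-at-1] → 1 — matches
  U3 stuck-at-0: U1=0, U2=1, U3=0 [stuck-at-0], U4=1, U5=0 → 0 — eliminated
  U1 stuck-at-0: U1=0 [stuck-at-0], U2=1, U3=0, U4=1, U5=0 → 0 — eliminated
  U2 stuck-at-0: U1=0, U2=0 [stuck-at-0], U3=1, U4=0, U5=0 → 0 — eliminated
Only U5 stuck-at-1 reproduces the observed 1.

U5 stuck-at-1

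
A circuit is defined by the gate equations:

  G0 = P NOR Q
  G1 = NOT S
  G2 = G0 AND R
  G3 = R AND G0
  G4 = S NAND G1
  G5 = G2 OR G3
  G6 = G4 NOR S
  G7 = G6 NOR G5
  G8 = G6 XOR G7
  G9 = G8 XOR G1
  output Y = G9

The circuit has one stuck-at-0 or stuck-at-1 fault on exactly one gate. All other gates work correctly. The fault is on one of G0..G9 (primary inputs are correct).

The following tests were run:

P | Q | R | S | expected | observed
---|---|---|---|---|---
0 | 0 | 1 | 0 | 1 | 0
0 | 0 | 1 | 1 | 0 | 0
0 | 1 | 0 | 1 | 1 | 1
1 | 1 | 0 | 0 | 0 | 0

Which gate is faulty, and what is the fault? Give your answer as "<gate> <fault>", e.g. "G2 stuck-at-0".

Fault-free values for test 1 (P=0, Q=0, R=1, S=0): G0=1, G1=1, G2=1, G3=1, G4=1, G5=1, G6=0, G7=0, G8=0, G9=1, giving Y=1. Observed 0.
Test 1: faults giving observed 0 are {G0 stuck-at-0, G1 stuck-at-0, G4 stuck-at-0, G5 stuck-at-0, G6 stuck-at-1, G7 stuck-at-1, G8 stuck-at-1, G9 stuck-at-0}.
Test 2 (P=0, Q=0, R=1, S=1): fault-free G0=1, G1=0, G2=1, G3=1, G4=1, G5=1, G6=0, G7=0, G8=0, G9=0 → 0; observed 0. Eliminates G0 stuck-at-0, G5 stuck-at-0, G6 stuck-at-1, G7 stuck-at-1, G8 stuck-at-1.
Test 3 (P=0, Q=1, R=0, S=1): fault-free G0=0, G1=0, G2=0, G3=0, G4=1, G5=0, G6=0, G7=1, G8=1, G9=1 → 1; observed 1. Eliminates G9 stuck-at-0.
Test 4 (P=1, Q=1, R=0, S=0): fault-free G0=0, G1=1, G2=0, G3=0, G4=1, G5=0, G6=0, G7=1, G8=1, G9=0 → 0; observed 0. Eliminates G1 stuck-at-0.
Only G4 stuck-at-0 is consistent with every test.

G4 stuck-at-0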